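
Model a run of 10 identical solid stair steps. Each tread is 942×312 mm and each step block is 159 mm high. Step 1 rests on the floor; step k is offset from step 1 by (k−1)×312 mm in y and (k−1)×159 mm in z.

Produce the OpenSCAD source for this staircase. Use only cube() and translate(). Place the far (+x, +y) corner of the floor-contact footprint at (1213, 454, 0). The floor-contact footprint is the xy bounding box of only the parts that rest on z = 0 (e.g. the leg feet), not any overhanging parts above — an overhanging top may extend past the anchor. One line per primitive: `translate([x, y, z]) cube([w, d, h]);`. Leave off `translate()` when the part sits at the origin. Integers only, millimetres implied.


translate([271, 142, 0]) cube([942, 312, 159]);
translate([271, 454, 159]) cube([942, 312, 159]);
translate([271, 766, 318]) cube([942, 312, 159]);
translate([271, 1078, 477]) cube([942, 312, 159]);
translate([271, 1390, 636]) cube([942, 312, 159]);
translate([271, 1702, 795]) cube([942, 312, 159]);
translate([271, 2014, 954]) cube([942, 312, 159]);
translate([271, 2326, 1113]) cube([942, 312, 159]);
translate([271, 2638, 1272]) cube([942, 312, 159]);
translate([271, 2950, 1431]) cube([942, 312, 159]);


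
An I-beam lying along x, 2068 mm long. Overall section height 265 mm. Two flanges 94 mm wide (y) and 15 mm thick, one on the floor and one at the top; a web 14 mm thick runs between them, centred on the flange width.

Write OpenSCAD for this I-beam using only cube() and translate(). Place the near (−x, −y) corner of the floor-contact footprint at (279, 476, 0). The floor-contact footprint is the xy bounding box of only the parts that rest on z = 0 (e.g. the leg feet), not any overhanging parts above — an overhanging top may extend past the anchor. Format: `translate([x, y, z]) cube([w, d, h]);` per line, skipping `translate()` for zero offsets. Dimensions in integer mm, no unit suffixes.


translate([279, 476, 0]) cube([2068, 94, 15]);
translate([279, 516, 15]) cube([2068, 14, 235]);
translate([279, 476, 250]) cube([2068, 94, 15]);


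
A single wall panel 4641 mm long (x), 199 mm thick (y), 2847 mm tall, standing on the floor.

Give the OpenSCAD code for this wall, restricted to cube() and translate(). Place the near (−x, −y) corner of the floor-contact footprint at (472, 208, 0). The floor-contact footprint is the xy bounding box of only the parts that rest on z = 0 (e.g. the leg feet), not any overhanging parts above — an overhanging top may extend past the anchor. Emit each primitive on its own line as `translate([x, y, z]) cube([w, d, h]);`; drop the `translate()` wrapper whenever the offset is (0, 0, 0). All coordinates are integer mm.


translate([472, 208, 0]) cube([4641, 199, 2847]);


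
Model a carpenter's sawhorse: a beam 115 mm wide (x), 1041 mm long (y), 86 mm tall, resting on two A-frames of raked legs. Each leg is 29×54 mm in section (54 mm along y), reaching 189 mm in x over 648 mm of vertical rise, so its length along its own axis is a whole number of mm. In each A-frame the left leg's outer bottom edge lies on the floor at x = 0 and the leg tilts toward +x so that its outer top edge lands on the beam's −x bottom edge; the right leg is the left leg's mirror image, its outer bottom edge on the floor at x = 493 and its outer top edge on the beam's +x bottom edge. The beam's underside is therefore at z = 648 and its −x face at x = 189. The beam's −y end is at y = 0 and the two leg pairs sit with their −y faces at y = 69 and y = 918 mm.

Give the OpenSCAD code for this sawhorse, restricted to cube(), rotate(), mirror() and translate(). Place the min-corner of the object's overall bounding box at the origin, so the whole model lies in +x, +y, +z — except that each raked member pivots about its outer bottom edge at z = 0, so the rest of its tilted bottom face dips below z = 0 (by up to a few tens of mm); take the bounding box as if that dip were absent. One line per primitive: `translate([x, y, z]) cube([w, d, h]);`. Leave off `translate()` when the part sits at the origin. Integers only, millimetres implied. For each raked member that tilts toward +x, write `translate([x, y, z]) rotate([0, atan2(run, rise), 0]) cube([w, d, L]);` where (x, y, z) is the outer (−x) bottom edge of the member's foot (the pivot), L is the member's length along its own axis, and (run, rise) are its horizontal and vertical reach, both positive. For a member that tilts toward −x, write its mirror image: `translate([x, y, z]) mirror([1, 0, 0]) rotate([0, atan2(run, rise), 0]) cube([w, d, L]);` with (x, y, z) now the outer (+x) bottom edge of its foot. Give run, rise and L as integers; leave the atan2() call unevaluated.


translate([189, 0, 648]) cube([115, 1041, 86]);
translate([0, 69, 0]) rotate([0, atan2(189, 648), 0]) cube([29, 54, 675]);
translate([493, 69, 0]) mirror([1, 0, 0]) rotate([0, atan2(189, 648), 0]) cube([29, 54, 675]);
translate([0, 918, 0]) rotate([0, atan2(189, 648), 0]) cube([29, 54, 675]);
translate([493, 918, 0]) mirror([1, 0, 0]) rotate([0, atan2(189, 648), 0]) cube([29, 54, 675]);


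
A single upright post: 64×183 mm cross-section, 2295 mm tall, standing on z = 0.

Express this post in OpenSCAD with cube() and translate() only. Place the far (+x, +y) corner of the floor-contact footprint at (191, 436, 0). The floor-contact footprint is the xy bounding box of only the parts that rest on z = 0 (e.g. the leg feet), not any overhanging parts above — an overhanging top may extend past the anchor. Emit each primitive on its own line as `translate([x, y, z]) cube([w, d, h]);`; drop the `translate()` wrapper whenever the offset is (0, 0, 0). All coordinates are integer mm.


translate([127, 253, 0]) cube([64, 183, 2295]);


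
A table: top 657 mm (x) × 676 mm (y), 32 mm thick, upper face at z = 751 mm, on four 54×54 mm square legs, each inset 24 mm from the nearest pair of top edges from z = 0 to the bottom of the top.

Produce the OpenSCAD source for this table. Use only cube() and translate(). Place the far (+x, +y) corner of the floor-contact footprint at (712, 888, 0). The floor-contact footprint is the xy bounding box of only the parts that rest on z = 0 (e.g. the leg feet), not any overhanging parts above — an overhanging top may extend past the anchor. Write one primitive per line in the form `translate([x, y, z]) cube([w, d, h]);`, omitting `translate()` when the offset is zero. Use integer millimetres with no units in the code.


translate([79, 236, 719]) cube([657, 676, 32]);
translate([103, 260, 0]) cube([54, 54, 719]);
translate([658, 260, 0]) cube([54, 54, 719]);
translate([103, 834, 0]) cube([54, 54, 719]);
translate([658, 834, 0]) cube([54, 54, 719]);


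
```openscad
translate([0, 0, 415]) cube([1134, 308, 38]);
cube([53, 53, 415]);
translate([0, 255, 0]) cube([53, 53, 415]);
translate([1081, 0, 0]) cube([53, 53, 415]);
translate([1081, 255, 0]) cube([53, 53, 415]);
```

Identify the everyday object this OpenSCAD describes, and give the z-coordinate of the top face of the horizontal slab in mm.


A bench. The seat-top height is 453 mm.

A long slab on four corner posts — a bench. The slab sits at z = 415 with thickness 38, so the top is 415 + 38 = 453 mm.


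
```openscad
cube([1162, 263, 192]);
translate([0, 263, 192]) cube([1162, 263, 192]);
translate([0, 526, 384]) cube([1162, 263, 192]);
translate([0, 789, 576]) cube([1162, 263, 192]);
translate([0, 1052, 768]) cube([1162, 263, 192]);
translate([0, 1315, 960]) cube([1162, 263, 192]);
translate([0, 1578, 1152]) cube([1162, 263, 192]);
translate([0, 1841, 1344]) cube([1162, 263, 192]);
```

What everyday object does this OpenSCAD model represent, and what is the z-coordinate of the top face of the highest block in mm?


A staircase. The total rise is 1536 mm.

8 identical blocks, each offset up and back from the previous — a staircase. Each step is 192 mm tall and there are 8 of them, so the total rise is 8 × 192 = 1536 mm.


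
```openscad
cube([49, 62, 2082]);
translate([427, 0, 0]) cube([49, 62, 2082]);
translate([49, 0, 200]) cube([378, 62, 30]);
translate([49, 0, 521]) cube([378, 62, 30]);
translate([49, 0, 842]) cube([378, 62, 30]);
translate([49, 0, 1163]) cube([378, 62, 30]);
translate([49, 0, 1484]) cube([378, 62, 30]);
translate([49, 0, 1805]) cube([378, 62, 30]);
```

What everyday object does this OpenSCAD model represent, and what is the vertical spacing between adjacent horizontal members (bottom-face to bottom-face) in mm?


A ladder. The rung spacing is 321 mm.

Two tall 49×62 posts with 6 short bars between them — a ladder. Adjacent rungs sit at z = 200 and z = 521, so the spacing is 521 − 200 = 321 mm.


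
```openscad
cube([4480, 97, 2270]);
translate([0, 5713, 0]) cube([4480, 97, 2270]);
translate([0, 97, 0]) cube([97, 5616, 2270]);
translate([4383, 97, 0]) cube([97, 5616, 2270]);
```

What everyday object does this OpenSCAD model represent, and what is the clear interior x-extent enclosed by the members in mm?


A house (or room) frame. The interior width is 4286 mm.

Four 2270 mm walls enclosing a rectangle with no floor or roof — a room or house frame. Outside width is 4480 mm and wall thickness is 97 mm, so the interior width is 4480 − 2 × 97 = 4286 mm.


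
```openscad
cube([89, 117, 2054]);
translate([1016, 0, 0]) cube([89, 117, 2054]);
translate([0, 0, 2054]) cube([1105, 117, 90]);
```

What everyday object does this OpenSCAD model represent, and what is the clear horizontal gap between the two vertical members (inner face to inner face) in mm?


A door frame. The clear opening width is 927 mm.

Two 2054 mm tall posts with a header on top — a door frame. The left jamb is 89 mm wide at x = 0; the right jamb starts at x = 1016. The clear opening is 1016 − 89 = 927 mm.


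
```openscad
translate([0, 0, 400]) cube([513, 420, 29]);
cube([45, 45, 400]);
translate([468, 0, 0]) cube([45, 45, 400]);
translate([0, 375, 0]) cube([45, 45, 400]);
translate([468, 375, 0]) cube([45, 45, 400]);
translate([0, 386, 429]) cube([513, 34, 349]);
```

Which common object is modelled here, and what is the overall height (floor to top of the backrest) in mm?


A chair. The overall height is 778 mm.

A slab on four corner posts with a tall panel at the back — a chair. The seat slab sits at z = 400 with thickness 29, and the 349 mm backrest starts at the seat top, so the overall height is 400 + 29 + 349 = 778 mm.


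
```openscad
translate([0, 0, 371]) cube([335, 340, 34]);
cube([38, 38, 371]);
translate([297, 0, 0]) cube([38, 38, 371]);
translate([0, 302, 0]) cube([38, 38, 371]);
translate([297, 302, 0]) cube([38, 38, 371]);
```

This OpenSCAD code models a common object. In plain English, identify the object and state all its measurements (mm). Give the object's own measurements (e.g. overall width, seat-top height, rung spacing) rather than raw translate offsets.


A four-legged stool. The seat is a 335×340×34 mm slab whose top surface is at z = 405 mm; four square legs, each 38×38 mm in cross-section, run from the floor (z = 0) to the underside of the seat, each flush with a corner of the seat.


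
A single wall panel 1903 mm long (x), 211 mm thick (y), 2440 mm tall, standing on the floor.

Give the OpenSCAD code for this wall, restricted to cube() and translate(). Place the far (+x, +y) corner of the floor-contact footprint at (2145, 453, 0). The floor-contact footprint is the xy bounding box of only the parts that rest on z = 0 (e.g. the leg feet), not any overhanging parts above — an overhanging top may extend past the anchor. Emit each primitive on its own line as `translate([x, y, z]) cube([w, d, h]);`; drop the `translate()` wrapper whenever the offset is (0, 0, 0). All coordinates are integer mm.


translate([242, 242, 0]) cube([1903, 211, 2440]);


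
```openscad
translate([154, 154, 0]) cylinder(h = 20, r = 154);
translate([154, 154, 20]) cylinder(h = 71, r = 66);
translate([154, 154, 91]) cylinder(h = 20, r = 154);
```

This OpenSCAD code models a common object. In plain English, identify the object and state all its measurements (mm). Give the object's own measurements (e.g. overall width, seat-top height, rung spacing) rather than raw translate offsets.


A spool: two coaxial disc flanges of radius 154 mm and thickness 20 mm, joined by a core cylinder of radius 66 mm and height 71 mm. The lower flange rests on z = 0 and the three cylinders share a vertical axis.


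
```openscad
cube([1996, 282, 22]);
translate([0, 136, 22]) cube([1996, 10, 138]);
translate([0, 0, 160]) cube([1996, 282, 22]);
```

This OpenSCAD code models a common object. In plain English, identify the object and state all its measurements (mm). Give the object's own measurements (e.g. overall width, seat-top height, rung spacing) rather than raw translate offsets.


An I-beam lying along x, 1996 mm long. Overall section height 182 mm. Two flanges 282 mm wide (y) and 22 mm thick, one on the floor and one at the top; a web 10 mm thick runs between them, centred on the flange width.


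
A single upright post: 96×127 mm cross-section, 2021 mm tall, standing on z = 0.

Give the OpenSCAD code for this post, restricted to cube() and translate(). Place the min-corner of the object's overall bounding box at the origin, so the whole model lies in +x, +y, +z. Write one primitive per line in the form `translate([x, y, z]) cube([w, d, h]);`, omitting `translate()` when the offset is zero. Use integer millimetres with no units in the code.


cube([96, 127, 2021]);


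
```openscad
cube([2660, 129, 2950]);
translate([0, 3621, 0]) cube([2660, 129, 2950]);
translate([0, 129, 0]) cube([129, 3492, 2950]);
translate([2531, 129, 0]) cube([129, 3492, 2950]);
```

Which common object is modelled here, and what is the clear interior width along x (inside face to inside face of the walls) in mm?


A house (or room) frame. The interior width is 2402 mm.

Four 2950 mm walls enclosing a rectangle with no floor or roof — a room or house frame. Outside width is 2660 mm and wall thickness is 129 mm, so the interior width is 2660 − 2 × 129 = 2402 mm.


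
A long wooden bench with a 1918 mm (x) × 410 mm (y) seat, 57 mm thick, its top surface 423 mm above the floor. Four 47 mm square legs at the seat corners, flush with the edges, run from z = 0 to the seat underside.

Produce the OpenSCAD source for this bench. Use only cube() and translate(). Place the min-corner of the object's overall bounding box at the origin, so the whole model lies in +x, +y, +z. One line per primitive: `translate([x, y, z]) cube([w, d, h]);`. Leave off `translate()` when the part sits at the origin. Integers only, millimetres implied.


translate([0, 0, 366]) cube([1918, 410, 57]);
cube([47, 47, 366]);
translate([0, 363, 0]) cube([47, 47, 366]);
translate([1871, 0, 0]) cube([47, 47, 366]);
translate([1871, 363, 0]) cube([47, 47, 366]);


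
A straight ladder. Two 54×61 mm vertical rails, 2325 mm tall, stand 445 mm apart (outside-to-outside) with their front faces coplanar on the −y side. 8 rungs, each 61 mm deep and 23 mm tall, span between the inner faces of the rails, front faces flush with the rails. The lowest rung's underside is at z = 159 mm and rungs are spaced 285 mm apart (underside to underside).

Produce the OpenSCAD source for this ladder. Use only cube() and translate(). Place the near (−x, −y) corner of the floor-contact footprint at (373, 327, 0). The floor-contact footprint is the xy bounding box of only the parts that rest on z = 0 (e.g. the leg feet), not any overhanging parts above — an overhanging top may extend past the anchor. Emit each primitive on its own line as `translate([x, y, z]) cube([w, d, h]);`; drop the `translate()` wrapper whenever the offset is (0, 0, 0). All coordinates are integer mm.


translate([373, 327, 0]) cube([54, 61, 2325]);
translate([764, 327, 0]) cube([54, 61, 2325]);
translate([427, 327, 159]) cube([337, 61, 23]);
translate([427, 327, 444]) cube([337, 61, 23]);
translate([427, 327, 729]) cube([337, 61, 23]);
translate([427, 327, 1014]) cube([337, 61, 23]);
translate([427, 327, 1299]) cube([337, 61, 23]);
translate([427, 327, 1584]) cube([337, 61, 23]);
translate([427, 327, 1869]) cube([337, 61, 23]);
translate([427, 327, 2154]) cube([337, 61, 23]);


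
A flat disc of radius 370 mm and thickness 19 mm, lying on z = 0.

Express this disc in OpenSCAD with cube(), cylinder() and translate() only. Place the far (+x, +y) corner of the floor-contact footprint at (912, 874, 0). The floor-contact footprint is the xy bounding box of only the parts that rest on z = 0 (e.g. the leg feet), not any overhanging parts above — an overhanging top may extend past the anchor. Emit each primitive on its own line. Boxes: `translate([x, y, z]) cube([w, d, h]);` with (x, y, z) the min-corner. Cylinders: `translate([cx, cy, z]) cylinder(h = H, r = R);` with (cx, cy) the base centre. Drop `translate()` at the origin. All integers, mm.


translate([542, 504, 0]) cylinder(h = 19, r = 370);


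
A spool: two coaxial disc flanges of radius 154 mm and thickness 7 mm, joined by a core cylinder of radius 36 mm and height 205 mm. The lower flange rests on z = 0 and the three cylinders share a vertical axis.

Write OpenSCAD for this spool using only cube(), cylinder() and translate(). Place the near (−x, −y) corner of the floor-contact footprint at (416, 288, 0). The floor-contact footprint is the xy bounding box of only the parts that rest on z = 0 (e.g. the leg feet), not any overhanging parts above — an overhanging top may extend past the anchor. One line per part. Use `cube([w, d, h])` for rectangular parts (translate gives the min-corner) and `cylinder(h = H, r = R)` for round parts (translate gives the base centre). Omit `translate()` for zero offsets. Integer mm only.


translate([570, 442, 0]) cylinder(h = 7, r = 154);
translate([570, 442, 7]) cylinder(h = 205, r = 36);
translate([570, 442, 212]) cylinder(h = 7, r = 154);


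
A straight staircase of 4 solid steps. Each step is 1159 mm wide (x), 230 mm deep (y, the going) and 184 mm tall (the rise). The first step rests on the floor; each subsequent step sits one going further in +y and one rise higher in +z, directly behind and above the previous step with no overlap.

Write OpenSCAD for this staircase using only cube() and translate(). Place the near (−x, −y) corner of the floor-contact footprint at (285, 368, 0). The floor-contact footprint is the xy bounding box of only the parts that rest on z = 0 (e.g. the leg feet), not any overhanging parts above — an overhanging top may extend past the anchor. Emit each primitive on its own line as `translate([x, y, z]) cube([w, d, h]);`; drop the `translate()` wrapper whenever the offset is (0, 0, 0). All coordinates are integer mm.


translate([285, 368, 0]) cube([1159, 230, 184]);
translate([285, 598, 184]) cube([1159, 230, 184]);
translate([285, 828, 368]) cube([1159, 230, 184]);
translate([285, 1058, 552]) cube([1159, 230, 184]);


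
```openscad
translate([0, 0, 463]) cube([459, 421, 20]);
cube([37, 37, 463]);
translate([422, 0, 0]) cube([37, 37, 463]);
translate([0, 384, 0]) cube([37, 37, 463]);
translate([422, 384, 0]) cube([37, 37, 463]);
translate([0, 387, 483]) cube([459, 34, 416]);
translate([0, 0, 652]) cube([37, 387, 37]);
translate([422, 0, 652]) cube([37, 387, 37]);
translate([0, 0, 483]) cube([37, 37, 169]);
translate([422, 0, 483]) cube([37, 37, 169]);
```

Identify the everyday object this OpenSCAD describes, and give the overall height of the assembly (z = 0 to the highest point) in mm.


A chair. The overall height is 899 mm.

A slab on four corner posts with a tall panel at the back — a chair. The seat slab sits at z = 463 with thickness 20, and the 416 mm backrest starts at the seat top, so the overall height is 463 + 20 + 416 = 899 mm.


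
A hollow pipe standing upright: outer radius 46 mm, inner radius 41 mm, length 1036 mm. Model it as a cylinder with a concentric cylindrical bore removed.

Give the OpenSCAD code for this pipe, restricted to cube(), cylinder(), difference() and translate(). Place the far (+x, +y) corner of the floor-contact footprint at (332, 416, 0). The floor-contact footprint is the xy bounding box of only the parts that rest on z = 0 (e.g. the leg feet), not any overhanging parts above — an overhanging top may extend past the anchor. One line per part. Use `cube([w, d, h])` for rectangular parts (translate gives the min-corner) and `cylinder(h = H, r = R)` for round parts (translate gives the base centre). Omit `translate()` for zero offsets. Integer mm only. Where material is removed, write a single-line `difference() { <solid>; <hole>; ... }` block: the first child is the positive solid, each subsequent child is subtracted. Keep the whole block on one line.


difference() { translate([286, 370, 0]) cylinder(h = 1036, r = 46); translate([286, 370, 0]) cylinder(h = 1036, r = 41); }


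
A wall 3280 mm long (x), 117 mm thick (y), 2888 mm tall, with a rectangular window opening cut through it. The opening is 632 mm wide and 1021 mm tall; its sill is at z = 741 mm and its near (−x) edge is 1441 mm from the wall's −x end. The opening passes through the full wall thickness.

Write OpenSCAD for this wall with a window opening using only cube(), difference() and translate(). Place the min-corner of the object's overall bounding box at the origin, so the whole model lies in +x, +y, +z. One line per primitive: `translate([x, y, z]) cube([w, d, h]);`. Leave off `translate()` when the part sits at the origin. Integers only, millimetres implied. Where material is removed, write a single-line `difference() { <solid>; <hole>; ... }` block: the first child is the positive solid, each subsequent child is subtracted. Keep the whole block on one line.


difference() { cube([3280, 117, 2888]); translate([1441, 0, 741]) cube([632, 117, 1021]); }


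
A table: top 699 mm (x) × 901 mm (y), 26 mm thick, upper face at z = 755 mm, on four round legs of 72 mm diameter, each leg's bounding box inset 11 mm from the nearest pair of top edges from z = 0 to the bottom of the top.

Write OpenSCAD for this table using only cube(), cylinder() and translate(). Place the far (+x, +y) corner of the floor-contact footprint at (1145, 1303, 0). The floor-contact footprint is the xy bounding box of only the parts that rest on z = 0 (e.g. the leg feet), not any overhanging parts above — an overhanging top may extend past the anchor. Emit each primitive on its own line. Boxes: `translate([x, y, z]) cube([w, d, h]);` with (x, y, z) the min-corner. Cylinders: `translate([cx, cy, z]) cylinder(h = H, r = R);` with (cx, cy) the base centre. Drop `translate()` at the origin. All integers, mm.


// leg_h = 755 - 26 = 729
translate([457, 413, 729]) cube([699, 901, 26]);
translate([504, 460, 0]) cylinder(h = 729, r = 36);
translate([1109, 460, 0]) cylinder(h = 729, r = 36);
translate([504, 1267, 0]) cylinder(h = 729, r = 36);
translate([1109, 1267, 0]) cylinder(h = 729, r = 36);


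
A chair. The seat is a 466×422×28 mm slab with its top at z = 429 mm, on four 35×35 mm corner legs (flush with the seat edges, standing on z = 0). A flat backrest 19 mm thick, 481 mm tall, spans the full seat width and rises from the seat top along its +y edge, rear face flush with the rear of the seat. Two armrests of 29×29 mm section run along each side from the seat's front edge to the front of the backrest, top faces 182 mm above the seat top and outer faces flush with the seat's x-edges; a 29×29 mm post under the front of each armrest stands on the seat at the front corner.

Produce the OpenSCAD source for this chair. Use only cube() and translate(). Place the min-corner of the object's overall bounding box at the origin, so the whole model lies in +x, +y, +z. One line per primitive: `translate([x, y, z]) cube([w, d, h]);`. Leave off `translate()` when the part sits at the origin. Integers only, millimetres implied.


// leg_h = 429 - 28 = 401
// arm post h = 182 - 29 = 153
translate([0, 0, 401]) cube([466, 422, 28]);
cube([35, 35, 401]);
translate([431, 0, 0]) cube([35, 35, 401]);
translate([0, 387, 0]) cube([35, 35, 401]);
translate([431, 387, 0]) cube([35, 35, 401]);
translate([0, 403, 429]) cube([466, 19, 481]);
translate([0, 0, 582]) cube([29, 403, 29]);
translate([437, 0, 582]) cube([29, 403, 29]);
translate([0, 0, 429]) cube([29, 29, 153]);
translate([437, 0, 429]) cube([29, 29, 153]);


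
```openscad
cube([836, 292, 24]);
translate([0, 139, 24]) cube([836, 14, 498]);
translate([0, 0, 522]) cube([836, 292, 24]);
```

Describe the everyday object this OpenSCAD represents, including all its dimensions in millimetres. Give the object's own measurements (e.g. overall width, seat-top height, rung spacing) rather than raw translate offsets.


An I-beam lying along x, 836 mm long. Overall section height 546 mm. Two flanges 292 mm wide (y) and 24 mm thick, one on the floor and one at the top; a web 14 mm thick runs between them, centred on the flange width.


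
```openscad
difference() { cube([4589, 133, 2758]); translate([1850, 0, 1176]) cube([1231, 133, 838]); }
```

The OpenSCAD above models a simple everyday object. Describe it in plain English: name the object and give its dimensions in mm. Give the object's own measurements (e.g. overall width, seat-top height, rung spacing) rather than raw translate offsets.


A wall 4589 mm long (x), 133 mm thick (y), 2758 mm tall, with a rectangular window opening cut through it. The opening is 1231 mm wide and 838 mm tall; its sill is at z = 1176 mm and its near (−x) edge is 1850 mm from the wall's −x end. The opening passes through the full wall thickness.


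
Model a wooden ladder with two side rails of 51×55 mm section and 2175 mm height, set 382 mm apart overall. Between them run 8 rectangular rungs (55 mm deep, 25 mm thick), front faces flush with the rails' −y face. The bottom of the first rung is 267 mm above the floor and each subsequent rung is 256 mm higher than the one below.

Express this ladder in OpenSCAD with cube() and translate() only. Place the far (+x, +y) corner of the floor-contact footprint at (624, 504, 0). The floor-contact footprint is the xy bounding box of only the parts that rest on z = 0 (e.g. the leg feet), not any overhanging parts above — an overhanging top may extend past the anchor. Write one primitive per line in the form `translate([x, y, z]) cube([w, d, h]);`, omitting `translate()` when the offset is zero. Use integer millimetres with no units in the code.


translate([242, 449, 0]) cube([51, 55, 2175]);
translate([573, 449, 0]) cube([51, 55, 2175]);
translate([293, 449, 267]) cube([280, 55, 25]);
translate([293, 449, 523]) cube([280, 55, 25]);
translate([293, 449, 779]) cube([280, 55, 25]);
translate([293, 449, 1035]) cube([280, 55, 25]);
translate([293, 449, 1291]) cube([280, 55, 25]);
translate([293, 449, 1547]) cube([280, 55, 25]);
translate([293, 449, 1803]) cube([280, 55, 25]);
translate([293, 449, 2059]) cube([280, 55, 25]);


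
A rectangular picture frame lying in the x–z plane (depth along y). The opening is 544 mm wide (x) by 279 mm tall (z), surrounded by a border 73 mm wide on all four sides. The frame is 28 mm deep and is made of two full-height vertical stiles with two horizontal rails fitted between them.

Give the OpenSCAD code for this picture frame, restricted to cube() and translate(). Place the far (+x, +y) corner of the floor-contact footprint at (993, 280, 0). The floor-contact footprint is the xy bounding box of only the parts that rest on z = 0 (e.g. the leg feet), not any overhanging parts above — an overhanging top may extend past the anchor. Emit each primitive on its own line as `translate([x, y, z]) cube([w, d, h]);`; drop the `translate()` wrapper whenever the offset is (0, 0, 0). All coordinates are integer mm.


translate([303, 252, 0]) cube([73, 28, 425]);
translate([920, 252, 0]) cube([73, 28, 425]);
translate([376, 252, 0]) cube([544, 28, 73]);
translate([376, 252, 352]) cube([544, 28, 73]);


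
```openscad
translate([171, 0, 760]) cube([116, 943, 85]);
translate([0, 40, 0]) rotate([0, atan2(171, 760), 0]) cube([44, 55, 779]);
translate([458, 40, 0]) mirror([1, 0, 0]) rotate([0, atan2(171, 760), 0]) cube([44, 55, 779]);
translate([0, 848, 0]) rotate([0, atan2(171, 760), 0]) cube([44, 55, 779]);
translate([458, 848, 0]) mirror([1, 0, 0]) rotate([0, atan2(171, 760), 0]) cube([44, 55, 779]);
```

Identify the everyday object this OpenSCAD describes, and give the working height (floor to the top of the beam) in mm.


A sawhorse. The overall height is 845 mm.

A beam across two mirrored pairs of raked legs — a sawhorse. The beam's underside is at z = 760 (matching the legs' vertical rise in atan2(171, 760)) and the beam is 85 mm tall, so its top is at 760 + 85 = 845 mm. The raked legs top out at the beam's underside, so that is the highest point.


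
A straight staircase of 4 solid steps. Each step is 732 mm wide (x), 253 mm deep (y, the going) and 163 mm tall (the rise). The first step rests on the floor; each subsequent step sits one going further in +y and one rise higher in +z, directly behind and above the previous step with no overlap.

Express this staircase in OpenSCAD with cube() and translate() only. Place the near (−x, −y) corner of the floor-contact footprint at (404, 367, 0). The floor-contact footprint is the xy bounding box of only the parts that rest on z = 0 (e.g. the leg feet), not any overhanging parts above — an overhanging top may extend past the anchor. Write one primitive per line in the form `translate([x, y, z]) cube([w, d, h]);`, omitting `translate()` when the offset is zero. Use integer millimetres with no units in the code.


translate([404, 367, 0]) cube([732, 253, 163]);
translate([404, 620, 163]) cube([732, 253, 163]);
translate([404, 873, 326]) cube([732, 253, 163]);
translate([404, 1126, 489]) cube([732, 253, 163]);


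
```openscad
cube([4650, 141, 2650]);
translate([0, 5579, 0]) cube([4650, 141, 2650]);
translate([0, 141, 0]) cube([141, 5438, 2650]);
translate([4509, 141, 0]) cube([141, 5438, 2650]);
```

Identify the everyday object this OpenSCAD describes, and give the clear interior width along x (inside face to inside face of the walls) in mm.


A house (or room) frame. The interior width is 4368 mm.

Four 2650 mm walls enclosing a rectangle with no floor or roof — a room or house frame. Outside width is 4650 mm and wall thickness is 141 mm, so the interior width is 4650 − 2 × 141 = 4368 mm.


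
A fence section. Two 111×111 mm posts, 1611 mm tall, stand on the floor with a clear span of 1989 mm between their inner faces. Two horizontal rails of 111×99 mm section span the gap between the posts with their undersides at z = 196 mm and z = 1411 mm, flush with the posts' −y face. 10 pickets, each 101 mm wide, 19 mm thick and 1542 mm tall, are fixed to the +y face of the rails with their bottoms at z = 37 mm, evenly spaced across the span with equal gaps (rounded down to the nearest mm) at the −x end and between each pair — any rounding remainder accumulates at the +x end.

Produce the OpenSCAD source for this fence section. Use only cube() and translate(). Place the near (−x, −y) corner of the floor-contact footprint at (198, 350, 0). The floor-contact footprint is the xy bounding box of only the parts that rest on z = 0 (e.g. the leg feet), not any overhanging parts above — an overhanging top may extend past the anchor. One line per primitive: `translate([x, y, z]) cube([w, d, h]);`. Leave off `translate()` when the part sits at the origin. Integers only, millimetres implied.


translate([198, 350, 0]) cube([111, 111, 1611]);
translate([2298, 350, 0]) cube([111, 111, 1611]);
translate([309, 350, 196]) cube([1989, 111, 99]);
translate([309, 350, 1411]) cube([1989, 111, 99]);
translate([398, 461, 37]) cube([101, 19, 1542]);
translate([588, 461, 37]) cube([101, 19, 1542]);
translate([778, 461, 37]) cube([101, 19, 1542]);
translate([968, 461, 37]) cube([101, 19, 1542]);
translate([1158, 461, 37]) cube([101, 19, 1542]);
translate([1348, 461, 37]) cube([101, 19, 1542]);
translate([1538, 461, 37]) cube([101, 19, 1542]);
translate([1728, 461, 37]) cube([101, 19, 1542]);
translate([1918, 461, 37]) cube([101, 19, 1542]);
translate([2108, 461, 37]) cube([101, 19, 1542]);


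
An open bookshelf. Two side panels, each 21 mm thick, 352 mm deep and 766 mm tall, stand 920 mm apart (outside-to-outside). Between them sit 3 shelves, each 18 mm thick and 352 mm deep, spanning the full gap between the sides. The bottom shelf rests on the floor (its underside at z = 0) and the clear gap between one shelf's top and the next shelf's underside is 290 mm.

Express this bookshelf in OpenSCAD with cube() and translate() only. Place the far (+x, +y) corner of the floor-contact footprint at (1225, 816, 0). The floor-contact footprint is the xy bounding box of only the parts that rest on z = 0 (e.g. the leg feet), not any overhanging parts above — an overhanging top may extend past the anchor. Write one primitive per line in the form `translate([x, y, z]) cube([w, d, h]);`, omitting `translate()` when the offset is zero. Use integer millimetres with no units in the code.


translate([305, 464, 0]) cube([21, 352, 766]);
translate([1204, 464, 0]) cube([21, 352, 766]);
translate([326, 464, 0]) cube([878, 352, 18]);
translate([326, 464, 308]) cube([878, 352, 18]);
translate([326, 464, 616]) cube([878, 352, 18]);


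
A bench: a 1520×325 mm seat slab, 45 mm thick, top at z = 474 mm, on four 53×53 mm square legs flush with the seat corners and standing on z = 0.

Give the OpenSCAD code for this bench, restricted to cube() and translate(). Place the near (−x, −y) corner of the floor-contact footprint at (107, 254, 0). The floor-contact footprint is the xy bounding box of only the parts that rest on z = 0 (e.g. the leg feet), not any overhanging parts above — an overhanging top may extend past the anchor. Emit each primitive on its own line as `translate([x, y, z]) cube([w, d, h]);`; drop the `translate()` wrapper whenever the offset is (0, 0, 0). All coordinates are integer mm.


translate([107, 254, 429]) cube([1520, 325, 45]);
translate([107, 254, 0]) cube([53, 53, 429]);
translate([107, 526, 0]) cube([53, 53, 429]);
translate([1574, 254, 0]) cube([53, 53, 429]);
translate([1574, 526, 0]) cube([53, 53, 429]);


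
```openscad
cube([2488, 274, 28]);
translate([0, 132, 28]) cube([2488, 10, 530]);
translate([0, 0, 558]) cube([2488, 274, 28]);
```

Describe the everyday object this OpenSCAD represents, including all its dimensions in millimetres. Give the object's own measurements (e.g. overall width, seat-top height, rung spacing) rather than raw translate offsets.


An I-beam lying along x, 2488 mm long. Overall section height 586 mm. Two flanges 274 mm wide (y) and 28 mm thick, one on the floor and one at the top; a web 10 mm thick runs between them, centred on the flange width.


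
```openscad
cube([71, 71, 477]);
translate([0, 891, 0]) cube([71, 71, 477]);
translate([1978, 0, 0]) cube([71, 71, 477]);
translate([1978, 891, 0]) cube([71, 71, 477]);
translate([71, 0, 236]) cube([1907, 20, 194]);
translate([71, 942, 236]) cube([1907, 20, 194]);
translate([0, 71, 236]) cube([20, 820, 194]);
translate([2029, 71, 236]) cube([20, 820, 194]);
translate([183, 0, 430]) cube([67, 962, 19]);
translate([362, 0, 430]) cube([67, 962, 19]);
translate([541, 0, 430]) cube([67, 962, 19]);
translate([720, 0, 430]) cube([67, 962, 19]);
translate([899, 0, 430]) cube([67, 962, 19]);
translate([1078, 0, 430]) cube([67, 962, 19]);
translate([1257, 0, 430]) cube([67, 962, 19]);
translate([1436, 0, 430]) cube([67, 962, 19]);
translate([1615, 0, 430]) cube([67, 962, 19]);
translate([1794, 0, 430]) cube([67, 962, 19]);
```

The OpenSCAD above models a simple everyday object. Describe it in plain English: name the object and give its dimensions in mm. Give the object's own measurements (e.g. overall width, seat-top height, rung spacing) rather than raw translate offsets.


A bed frame 2049 mm long (x) by 962 mm wide (y). Four 71×71 mm corner posts, 477 mm tall, at the corners of the footprint. Four rails of 20 mm thickness and 194 mm height run between adjacent posts with their undersides at z = 236 mm, their outer faces flush with the outside of the frame (the two x-running rails run between the posts' inner faces; the two y-running rails run between the posts' inner faces). 10 slats, each 67 mm wide (x) and 19 mm thick, lie across the top of the two x-running rails, running the full 962 mm width of the frame in y; along x they sit between the end posts with a 112 mm gap after the −x posts and between neighbouring slats, leaving 117 mm before the +x posts.


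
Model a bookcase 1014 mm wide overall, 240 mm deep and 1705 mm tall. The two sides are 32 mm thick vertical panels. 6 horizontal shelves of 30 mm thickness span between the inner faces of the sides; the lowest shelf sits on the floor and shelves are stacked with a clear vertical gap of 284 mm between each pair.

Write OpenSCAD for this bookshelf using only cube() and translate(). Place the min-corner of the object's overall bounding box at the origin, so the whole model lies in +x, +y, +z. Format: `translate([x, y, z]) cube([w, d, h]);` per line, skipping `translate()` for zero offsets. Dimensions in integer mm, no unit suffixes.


cube([32, 240, 1705]);
translate([982, 0, 0]) cube([32, 240, 1705]);
translate([32, 0, 0]) cube([950, 240, 30]);
translate([32, 0, 314]) cube([950, 240, 30]);
translate([32, 0, 628]) cube([950, 240, 30]);
translate([32, 0, 942]) cube([950, 240, 30]);
translate([32, 0, 1256]) cube([950, 240, 30]);
translate([32, 0, 1570]) cube([950, 240, 30]);


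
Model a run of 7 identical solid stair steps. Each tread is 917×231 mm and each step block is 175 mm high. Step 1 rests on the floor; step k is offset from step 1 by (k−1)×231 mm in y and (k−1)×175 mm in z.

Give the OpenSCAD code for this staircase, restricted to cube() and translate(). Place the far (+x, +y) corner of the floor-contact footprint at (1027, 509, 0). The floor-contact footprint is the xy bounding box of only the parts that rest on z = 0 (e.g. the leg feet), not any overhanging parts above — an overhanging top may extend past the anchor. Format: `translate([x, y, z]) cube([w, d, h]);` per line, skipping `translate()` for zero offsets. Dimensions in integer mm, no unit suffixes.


translate([110, 278, 0]) cube([917, 231, 175]);
translate([110, 509, 175]) cube([917, 231, 175]);
translate([110, 740, 350]) cube([917, 231, 175]);
translate([110, 971, 525]) cube([917, 231, 175]);
translate([110, 1202, 700]) cube([917, 231, 175]);
translate([110, 1433, 875]) cube([917, 231, 175]);
translate([110, 1664, 1050]) cube([917, 231, 175]);


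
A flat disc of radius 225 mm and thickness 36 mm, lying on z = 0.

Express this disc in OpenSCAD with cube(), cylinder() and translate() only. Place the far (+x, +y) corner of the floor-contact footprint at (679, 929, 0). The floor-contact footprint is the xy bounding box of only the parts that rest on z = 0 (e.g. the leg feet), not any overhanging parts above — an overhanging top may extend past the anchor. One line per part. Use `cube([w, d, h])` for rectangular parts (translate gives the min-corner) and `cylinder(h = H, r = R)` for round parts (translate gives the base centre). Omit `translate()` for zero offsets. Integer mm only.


translate([454, 704, 0]) cylinder(h = 36, r = 225);


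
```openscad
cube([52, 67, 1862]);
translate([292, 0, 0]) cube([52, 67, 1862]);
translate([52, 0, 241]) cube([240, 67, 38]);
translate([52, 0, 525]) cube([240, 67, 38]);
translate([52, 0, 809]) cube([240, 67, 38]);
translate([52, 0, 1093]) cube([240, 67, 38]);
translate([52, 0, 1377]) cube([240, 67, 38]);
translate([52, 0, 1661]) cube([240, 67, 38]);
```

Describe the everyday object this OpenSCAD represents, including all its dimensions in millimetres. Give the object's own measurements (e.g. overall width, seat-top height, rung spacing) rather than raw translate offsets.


A straight ladder. Two 52×67 mm vertical rails, 1862 mm tall, stand 344 mm apart (outside-to-outside) with their front faces coplanar on the −y side. 6 rungs, each 67 mm deep and 38 mm tall, span between the inner faces of the rails, front faces flush with the rails. The lowest rung's underside is at z = 241 mm and rungs are spaced 284 mm apart (underside to underside).
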